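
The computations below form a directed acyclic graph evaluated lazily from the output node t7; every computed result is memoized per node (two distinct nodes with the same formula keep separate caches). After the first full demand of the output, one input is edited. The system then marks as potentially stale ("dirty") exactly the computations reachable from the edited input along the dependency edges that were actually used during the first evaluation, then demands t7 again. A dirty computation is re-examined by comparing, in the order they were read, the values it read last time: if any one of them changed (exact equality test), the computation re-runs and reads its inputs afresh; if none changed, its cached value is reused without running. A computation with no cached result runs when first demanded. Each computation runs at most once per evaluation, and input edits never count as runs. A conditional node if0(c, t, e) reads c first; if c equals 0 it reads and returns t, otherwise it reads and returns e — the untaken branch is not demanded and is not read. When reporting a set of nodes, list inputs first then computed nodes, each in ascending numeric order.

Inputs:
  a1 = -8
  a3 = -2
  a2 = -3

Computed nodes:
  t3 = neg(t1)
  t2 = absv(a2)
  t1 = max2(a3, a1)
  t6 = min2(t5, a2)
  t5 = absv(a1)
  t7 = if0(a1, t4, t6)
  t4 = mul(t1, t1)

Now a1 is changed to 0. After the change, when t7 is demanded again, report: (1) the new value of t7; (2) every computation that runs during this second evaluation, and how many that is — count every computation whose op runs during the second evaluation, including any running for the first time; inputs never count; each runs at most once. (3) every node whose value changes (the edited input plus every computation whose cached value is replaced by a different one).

Demanding t7 again yields 0.
3 computations run: t1, t4, t7.
The nodes whose values change: a1, t7.
Note the branch switch — demand abandons t5, t6, which are never re-examined.

First demand of the output computes:
  t5 = absv(-8) = 8
  t6 = min2(8, -3) = -3
  t7 = if0(a1=-8 -> else branch t6) = -3

After the edit, cleaning proceeds:
  t1: had never run; runs now, result 0.
  t4: had never run; runs now, result 0.
  t5: stays stale; no demand reaches it after the flip.
  t6: stays stale; no demand reaches it after the flip.
  t7: a read changed (a1 -8->0) — executes, giving 0.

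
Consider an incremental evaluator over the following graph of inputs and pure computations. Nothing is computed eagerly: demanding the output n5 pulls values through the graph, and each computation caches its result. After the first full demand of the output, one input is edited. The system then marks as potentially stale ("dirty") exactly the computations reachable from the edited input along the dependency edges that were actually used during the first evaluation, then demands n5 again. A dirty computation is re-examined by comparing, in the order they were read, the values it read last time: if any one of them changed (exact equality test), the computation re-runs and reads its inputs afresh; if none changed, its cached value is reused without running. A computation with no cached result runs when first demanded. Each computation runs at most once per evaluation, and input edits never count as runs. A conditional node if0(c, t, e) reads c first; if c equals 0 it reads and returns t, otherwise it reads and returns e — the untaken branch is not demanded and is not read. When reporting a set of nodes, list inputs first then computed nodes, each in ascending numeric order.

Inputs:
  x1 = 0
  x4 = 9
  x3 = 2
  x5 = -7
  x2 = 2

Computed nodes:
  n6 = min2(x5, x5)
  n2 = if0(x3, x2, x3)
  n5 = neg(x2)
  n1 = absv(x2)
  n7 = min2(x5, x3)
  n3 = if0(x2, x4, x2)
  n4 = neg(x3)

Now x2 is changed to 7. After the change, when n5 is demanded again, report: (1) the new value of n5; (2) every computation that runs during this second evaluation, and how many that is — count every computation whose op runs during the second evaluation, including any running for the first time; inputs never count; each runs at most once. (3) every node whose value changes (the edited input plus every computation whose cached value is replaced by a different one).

n5 now evaluates to -7.
Run set: n5 (1 run).
Changed values: x2, n5.

Initial pass — values computed on the first demand:
  n5 = neg(2) = -2

Second demand — change propagation:
  n5: re-runs because x2 2->7; new result -7.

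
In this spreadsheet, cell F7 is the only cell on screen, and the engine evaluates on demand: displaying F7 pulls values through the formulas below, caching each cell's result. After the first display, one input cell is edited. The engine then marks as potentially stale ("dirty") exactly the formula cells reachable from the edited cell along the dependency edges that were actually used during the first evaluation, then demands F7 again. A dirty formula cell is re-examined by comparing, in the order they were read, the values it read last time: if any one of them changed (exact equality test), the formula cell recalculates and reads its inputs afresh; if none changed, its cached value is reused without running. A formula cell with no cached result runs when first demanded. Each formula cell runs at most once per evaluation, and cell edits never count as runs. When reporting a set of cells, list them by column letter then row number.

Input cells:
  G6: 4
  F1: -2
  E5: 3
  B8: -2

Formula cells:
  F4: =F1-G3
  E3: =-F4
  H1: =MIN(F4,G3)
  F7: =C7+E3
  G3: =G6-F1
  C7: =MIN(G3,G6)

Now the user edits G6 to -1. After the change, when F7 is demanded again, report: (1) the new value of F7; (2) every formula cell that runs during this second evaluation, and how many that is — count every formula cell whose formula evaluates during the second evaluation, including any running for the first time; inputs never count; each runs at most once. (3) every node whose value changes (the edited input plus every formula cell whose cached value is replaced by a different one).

F7 now evaluates to 2.
Run set: C7, E3, F4, F7, G3 (5 run).
Changed values: C7, E3, F4, F7, G3, G6.

Initial pass — values computed on the first demand:
  G3 = 4 - -2 = 6
  C7 = MIN(6, 4) = 4
  F4 = -2 - 6 = -8
  E3 = -(-8) = 8
  F7 = 4 + 8 = 12

Second demand — change propagation:
  G3: re-runs because G6 4->-1; new result 1.
  C7: re-runs because G3 6->1; G6 4->-1; new result -1.
  F4: re-runs because G3 6->1; new result -3.
  E3: re-runs because F4 -8->-3; new result 3.
  F7: re-runs because C7 4->-1; E3 8->3; new result 2.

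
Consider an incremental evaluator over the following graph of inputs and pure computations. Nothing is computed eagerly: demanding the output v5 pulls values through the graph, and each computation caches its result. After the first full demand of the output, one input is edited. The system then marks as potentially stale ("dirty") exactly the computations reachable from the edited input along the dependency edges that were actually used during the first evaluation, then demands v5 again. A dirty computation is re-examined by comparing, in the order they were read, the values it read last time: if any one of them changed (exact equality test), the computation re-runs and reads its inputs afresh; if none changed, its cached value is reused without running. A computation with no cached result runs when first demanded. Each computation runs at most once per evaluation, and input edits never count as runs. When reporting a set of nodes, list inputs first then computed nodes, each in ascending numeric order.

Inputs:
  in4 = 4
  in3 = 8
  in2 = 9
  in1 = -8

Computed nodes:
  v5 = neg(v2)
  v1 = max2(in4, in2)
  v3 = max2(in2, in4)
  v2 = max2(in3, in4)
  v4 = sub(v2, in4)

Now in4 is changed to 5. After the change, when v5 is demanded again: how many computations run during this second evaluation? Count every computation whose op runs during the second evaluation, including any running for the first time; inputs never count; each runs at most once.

Initial pass — values computed on the first demand:
  v2 = max2(8, 4) = 8
  v5 = neg(8) = -8

Second demand — change propagation:
  v2: re-runs because in4 4->5; new result 8 (unchanged).
  v5: re-examined; everything it read last time is the same (v2 unchanged) — cache -8 kept, no run.

The important point: v2 recomputes to an identical value, and the output ends up unchanged.

Run set: v2 (1 run).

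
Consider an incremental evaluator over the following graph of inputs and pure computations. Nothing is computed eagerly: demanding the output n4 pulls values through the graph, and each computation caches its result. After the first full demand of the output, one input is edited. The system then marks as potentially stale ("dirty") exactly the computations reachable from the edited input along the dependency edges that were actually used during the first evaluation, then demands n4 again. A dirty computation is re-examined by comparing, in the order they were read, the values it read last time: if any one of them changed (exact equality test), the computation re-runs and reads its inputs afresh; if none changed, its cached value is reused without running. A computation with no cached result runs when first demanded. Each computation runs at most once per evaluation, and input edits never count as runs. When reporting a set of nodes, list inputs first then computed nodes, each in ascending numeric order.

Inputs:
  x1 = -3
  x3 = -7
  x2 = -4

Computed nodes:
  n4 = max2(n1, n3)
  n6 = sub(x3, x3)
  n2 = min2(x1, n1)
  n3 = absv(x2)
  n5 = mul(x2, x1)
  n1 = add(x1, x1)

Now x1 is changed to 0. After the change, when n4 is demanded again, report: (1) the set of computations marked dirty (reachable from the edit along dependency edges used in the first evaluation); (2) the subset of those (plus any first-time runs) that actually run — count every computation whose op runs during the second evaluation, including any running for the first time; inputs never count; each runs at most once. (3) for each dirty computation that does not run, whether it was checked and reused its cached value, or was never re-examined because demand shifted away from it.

Dirty set: n1, n4.
Run set: n1, n4 (2 run).
All dirty computations ended up running.

Initial pass — values computed on the first demand:
  n1 = add(-3, -3) = -6
  n3 = absv(-4) = 4
  n4 = max2(-6, 4) = 4

Second demand — change propagation:
  n1: re-runs because x1 -3->0; x1 -3->0; new result 0.
  n4: re-runs because n1 -6->0; new result 4 (unchanged).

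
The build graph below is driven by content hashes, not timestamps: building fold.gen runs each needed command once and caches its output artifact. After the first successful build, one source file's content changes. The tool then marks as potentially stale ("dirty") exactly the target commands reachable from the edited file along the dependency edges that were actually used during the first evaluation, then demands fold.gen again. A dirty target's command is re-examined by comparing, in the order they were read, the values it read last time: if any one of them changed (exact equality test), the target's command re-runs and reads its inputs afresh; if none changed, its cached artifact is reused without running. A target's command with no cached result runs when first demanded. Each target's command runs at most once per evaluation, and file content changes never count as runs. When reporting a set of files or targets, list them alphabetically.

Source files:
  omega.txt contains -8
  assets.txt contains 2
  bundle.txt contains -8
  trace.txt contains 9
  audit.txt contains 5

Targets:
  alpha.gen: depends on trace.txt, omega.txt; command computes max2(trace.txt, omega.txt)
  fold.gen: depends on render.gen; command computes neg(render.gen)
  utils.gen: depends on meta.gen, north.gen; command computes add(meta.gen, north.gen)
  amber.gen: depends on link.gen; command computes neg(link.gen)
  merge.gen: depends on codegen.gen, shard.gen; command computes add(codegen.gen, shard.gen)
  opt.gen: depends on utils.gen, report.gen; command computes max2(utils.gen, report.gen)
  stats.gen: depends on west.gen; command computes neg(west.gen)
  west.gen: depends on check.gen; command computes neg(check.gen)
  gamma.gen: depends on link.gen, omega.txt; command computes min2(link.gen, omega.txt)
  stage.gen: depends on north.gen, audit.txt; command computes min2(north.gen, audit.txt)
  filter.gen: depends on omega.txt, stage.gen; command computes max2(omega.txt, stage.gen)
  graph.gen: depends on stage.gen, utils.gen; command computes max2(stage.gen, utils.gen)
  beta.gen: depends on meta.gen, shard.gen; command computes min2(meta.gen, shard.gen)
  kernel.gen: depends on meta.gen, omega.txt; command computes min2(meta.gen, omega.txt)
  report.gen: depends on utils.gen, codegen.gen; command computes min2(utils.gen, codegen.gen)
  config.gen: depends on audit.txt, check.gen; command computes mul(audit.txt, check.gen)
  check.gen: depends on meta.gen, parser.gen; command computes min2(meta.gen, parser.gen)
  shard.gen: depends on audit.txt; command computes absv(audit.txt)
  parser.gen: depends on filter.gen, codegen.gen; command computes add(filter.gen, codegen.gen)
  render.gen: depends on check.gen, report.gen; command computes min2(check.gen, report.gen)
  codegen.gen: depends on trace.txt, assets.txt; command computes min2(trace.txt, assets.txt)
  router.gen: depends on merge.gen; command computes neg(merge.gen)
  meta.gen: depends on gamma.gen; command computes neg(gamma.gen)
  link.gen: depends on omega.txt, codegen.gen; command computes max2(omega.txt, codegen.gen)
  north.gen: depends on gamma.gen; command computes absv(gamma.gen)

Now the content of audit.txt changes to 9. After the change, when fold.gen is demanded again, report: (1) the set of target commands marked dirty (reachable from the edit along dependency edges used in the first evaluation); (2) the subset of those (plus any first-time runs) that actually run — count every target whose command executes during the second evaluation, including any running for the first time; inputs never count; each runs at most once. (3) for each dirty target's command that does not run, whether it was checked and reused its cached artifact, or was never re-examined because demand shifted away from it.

Initial pass — values computed on the first demand:
  codegen.gen = min2(9, 2) = 2
  link.gen = max2(-8, 2) = 2
  gamma.gen = min2(2, -8) = -8
  meta.gen = neg(-8) = 8
  north.gen = absv(-8) = 8
  stage.gen = min2(8, 5) = 5
  filter.gen = max2(-8, 5) = 5
  parser.gen = add(5, 2) = 7
  check.gen = min2(8, 7) = 7
  utils.gen = add(8, 8) = 16
  report.gen = min2(16, 2) = 2
  render.gen = min2(7, 2) = 2
  fold.gen = neg(2) = -2

Second demand — change propagation:
  stage.gen: re-runs because audit.txt 5->9; new result 8.
  filter.gen: re-runs because stage.gen 5->8; new result 8.
  parser.gen: re-runs because filter.gen 5->8; new result 10.
  check.gen: re-runs because parser.gen 7->10; new result 8.
  render.gen: re-runs because check.gen 7->8; new result 2 (unchanged).
  fold.gen: re-examined; everything it read last time is the same (render.gen unchanged) — cache -2 kept, no run.

The important point: render.gen recomputes to an identical value, and the output ends up unchanged.

Dirty set: check.gen, filter.gen, fold.gen, parser.gen, render.gen, stage.gen.
Run set: check.gen, filter.gen, parser.gen, render.gen, stage.gen (5 run).
Re-examined without running (cache reused): fold.gen.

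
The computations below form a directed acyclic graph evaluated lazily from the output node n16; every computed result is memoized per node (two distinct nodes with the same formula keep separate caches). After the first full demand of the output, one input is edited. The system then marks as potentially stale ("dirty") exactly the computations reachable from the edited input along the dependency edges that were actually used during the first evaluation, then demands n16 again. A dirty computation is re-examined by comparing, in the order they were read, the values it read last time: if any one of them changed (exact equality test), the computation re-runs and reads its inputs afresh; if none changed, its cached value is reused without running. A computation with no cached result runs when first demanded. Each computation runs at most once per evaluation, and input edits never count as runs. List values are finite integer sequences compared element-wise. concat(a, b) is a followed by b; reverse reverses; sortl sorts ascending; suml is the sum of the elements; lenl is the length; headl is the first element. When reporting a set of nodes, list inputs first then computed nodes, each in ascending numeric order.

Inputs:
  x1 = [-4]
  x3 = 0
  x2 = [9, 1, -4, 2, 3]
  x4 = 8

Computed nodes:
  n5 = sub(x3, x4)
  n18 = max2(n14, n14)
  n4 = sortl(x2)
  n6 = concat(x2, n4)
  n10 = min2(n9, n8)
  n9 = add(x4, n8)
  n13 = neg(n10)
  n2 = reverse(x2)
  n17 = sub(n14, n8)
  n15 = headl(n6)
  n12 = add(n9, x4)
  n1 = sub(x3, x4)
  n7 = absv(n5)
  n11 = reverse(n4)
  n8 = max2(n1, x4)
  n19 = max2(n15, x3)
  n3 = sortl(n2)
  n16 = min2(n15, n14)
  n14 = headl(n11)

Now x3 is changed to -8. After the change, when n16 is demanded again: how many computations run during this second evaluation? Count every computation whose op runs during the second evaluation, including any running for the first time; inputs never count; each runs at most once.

First demand of the output computes:
  n4 = sortl([9, 1, -4, 2, 3]) = [-4, 1, 2, 3, 9]
  n6 = concat([9, 1, -4, 2, 3], [-4, 1, 2, 3, 9]) = [9, 1, -4, 2, 3, -4, 1, 2, 3, 9]
  n11 = reverse([-4, 1, 2, 3, 9]) = [9, 3, 2, 1, -4]
  n14 = headl([9, 3, 2, 1, -4]) = 9
  n15 = headl([9, 1, -4, 2, 3, -4, 1, 2, 3, 9]) = 9
  n16 = min2(9, 9) = 9

After the edit, cleaning proceeds:
  x3 only reaches undemanded nodes; the second demand re-runs nothing.

Note the shortcut — x3 feeds only undemanded nodes, so no recomputation happens.

0 computations run: none.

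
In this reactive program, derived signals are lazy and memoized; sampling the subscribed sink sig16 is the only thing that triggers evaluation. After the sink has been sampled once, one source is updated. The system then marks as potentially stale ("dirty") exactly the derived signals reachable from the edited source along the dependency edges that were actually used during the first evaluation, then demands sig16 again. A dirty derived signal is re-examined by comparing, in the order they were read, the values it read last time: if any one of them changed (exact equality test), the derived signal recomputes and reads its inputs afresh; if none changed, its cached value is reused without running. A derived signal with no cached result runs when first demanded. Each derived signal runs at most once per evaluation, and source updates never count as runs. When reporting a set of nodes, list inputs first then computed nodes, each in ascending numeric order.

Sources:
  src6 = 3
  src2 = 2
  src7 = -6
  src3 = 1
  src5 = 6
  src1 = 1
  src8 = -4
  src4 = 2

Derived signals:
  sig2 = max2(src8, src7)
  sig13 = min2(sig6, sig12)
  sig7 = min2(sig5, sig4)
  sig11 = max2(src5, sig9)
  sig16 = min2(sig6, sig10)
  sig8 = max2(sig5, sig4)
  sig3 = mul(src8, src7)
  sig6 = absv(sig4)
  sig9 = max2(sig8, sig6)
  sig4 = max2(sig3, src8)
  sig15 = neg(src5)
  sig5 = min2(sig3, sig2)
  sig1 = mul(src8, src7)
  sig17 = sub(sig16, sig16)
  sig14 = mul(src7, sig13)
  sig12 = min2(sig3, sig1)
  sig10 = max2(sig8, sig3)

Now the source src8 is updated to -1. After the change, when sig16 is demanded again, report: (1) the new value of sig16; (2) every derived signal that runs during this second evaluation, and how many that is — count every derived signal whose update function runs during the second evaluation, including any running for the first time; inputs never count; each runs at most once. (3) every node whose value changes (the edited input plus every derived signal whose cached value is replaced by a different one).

First demand of the output computes:
  sig2 = max2(-4, -6) = -4
  sig3 = mul(-4, -6) = 24
  sig4 = max2(24, -4) = 24
  sig5 = min2(24, -4) = -4
  sig6 = absv(24) = 24
  sig8 = max2(-4, 24) = 24
  sig10 = max2(24, 24) = 24
  sig16 = min2(24, 24) = 24

After the edit, cleaning proceeds:
  sig2: a read changed (src8 -4->-1) — executes, giving -1.
  sig3: a read changed (src8 -4->-1) — executes, giving 6.
  sig4: a read changed (sig3 24->6; src8 -4->-1) — executes, giving 6.
  sig5: a read changed (sig3 24->6; sig2 -4->-1) — executes, giving -1.
  sig6: a read changed (sig4 24->6) — executes, giving 6.
  sig8: a read changed (sig5 -4->-1; sig4 24->6) — executes, giving 6.
  sig10: a read changed (sig8 24->6; sig3 24->6) — executes, giving 6.
  sig16: a read changed (sig6 24->6; sig10 24->6) — executes, giving 6.

Demanding sig16 again yields 6.
8 derived signals run: sig2, sig3, sig4, sig5, sig6, sig8, sig10, sig16.
The nodes whose values change: src8, sig2, sig3, sig4, sig5, sig6, sig8, sig10, sig16.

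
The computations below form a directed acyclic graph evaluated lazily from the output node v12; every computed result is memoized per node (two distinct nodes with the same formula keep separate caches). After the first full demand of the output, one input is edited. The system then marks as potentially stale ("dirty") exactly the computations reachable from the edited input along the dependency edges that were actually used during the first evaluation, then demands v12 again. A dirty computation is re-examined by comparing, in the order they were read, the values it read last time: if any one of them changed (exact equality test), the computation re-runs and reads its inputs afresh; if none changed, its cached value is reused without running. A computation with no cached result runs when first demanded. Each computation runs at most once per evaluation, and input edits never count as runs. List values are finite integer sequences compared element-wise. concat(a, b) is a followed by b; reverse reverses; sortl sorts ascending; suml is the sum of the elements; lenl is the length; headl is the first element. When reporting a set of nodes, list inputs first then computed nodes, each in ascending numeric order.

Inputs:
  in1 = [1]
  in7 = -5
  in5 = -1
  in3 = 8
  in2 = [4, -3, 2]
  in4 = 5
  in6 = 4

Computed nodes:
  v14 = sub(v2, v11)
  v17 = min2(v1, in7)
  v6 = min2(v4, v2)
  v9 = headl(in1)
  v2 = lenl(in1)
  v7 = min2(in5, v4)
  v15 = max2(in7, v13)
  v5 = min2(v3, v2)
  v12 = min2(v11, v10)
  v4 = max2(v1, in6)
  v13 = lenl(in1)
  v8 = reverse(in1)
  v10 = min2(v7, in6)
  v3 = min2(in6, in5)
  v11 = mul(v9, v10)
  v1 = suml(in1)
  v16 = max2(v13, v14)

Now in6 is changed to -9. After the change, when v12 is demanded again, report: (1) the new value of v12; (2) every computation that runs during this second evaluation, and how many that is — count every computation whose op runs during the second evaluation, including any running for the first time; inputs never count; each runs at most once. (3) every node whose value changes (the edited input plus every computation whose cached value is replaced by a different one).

First demand of the output computes:
  v1 = suml([1]) = 1
  v4 = max2(1, 4) = 4
  v7 = min2(-1, 4) = -1
  v9 = headl([1]) = 1
  v10 = min2(-1, 4) = -1
  v11 = mul(1, -1) = -1
  v12 = min2(-1, -1) = -1

After the edit, cleaning proceeds:
  v4: a read changed (in6 4->-9) — executes, giving 1.
  v7: a read changed (v4 4->1) — executes, giving -1 — identical to its old value.
  v10: a read changed (in6 4->-9) — executes, giving -9.
  v11: a read changed (v10 -1->-9) — executes, giving -9.
  v12: a read changed (v11 -1->-9; v10 -1->-9) — executes, giving -9.

Demanding v12 again yields -9.
5 computations run: v4, v7, v10, v11, v12.
The nodes whose values change: in6, v4, v10, v11, v12.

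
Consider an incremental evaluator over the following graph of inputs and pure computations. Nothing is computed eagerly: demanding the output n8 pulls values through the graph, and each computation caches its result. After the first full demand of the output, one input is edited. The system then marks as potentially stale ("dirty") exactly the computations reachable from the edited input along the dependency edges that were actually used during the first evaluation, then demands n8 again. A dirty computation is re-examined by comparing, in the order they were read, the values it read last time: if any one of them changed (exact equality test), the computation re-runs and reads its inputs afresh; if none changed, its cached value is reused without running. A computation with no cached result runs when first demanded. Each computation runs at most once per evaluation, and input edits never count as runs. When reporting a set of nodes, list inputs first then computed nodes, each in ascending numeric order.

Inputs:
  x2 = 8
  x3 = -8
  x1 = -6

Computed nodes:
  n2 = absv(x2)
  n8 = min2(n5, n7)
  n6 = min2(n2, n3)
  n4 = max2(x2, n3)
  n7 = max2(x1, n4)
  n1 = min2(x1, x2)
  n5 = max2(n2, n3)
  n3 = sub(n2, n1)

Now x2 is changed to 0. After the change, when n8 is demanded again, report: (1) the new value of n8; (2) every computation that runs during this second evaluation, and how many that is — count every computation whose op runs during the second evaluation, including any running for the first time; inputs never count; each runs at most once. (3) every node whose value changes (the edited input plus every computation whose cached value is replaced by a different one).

Initial pass — values computed on the first demand:
  n1 = min2(-6, 8) = -6
  n2 = absv(8) = 8
  n3 = sub(8, -6) = 14
  n4 = max2(8, 14) = 14
  n5 = max2(8, 14) = 14
  n7 = max2(-6, 14) = 14
  n8 = min2(14, 14) = 14

Second demand — change propagation:
  n1: re-runs because x2 8->0; new result -6 (unchanged).
  n2: re-runs because x2 8->0; new result 0.
  n3: re-runs because n2 8->0; new result 6.
  n4: re-runs because x2 8->0; n3 14->6; new result 6.
  n5: re-runs because n2 8->0; n3 14->6; new result 6.
  n7: re-runs because n4 14->6; new result 6.
  n8: re-runs because n5 14->6; n7 14->6; new result 6.

n8 now evaluates to 6.
Run set: n1, n2, n3, n4, n5, n7, n8 (7 run).
Changed values: x2, n2, n3, n4, n5, n7, n8.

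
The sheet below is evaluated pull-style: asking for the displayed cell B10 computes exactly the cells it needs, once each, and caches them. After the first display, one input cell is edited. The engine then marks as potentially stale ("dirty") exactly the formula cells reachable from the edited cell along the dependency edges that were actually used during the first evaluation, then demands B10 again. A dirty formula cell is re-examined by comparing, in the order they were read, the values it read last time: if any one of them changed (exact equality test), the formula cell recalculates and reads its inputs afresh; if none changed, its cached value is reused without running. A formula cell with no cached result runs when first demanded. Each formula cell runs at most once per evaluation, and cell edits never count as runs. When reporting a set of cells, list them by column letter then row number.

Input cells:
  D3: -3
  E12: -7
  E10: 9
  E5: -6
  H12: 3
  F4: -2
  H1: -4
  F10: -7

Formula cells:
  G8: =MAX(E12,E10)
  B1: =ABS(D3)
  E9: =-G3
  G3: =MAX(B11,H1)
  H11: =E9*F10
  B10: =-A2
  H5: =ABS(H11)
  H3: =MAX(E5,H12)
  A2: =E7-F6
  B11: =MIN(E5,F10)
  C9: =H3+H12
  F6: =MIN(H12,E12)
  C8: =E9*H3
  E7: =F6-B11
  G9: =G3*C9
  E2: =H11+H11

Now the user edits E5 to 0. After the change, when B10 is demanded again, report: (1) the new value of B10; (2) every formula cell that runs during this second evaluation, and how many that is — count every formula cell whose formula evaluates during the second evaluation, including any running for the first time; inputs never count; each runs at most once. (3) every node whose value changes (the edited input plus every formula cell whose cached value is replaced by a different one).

Demanding B10 again yields -7.
1 formula cells run: B11.
The nodes whose values change: E5.
Note the absorption at B11: it re-runs yet its value is the same, leaving the output's value untouched.

First demand of the output computes:
  B11 = MIN(-6, -7) = -7
  F6 = MIN(3, -7) = -7
  E7 = -7 - -7 = 0
  A2 = 0 - -7 = 7
  B10 = -(7) = -7

After the edit, cleaning proceeds:
  B11: a read changed (E5 -6->0) — executes, giving -7 — identical to its old value.
  E7: dirty, but its reads are unchanged (F6 unchanged, B11 unchanged); cached 0 stands.
  A2: dirty, but its reads are unchanged (E7 unchanged, F6 unchanged); cached 7 stands.
  B10: dirty, but its reads are unchanged (A2 unchanged); cached -7 stands.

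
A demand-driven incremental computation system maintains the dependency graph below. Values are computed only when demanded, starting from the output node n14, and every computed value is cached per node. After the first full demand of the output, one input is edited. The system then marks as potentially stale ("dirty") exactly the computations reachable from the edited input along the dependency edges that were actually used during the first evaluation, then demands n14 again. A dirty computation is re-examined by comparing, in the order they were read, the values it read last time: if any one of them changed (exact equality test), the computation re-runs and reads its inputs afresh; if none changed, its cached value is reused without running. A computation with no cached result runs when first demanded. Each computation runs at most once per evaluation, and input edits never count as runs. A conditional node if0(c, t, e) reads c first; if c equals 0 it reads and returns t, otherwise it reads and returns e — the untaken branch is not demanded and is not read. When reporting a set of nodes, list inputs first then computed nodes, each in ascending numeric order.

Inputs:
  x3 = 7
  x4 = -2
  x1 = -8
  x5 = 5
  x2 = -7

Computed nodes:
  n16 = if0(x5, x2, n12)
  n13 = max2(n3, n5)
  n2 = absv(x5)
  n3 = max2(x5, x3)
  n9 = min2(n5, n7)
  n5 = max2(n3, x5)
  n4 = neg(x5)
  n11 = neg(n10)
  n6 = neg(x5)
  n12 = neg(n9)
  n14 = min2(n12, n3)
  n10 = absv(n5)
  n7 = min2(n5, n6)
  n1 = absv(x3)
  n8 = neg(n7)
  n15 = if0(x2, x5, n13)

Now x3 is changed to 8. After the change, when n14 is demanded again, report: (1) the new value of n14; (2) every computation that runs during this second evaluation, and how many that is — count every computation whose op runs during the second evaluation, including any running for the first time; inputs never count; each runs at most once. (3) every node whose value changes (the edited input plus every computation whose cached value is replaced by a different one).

New value of n14: 5.
Computations that run: n3, n5, n7, n9, n14 — 5 in total.
Values that change: x3, n3, n5.
Key observation: the cutoff stops propagation at n12 — its inputs' values are unchanged, so it reuses its cache.

First evaluation (everything demanded from the output):
  n3 = max2(5, 7) = 7
  n5 = max2(7, 5) = 7
  n6 = neg(5) = -5
  n7 = min2(7, -5) = -5
  n9 = min2(7, -5) = -5
  n12 = neg(-5) = 5
  n14 = min2(5, 7) = 5

Propagation after the edit:
  n3: runs — x3 7->8; result 8.
  n5: runs — n3 7->8; result 8.
  n7: runs — n5 7->8; result -5 (same value as before).
  n9: runs — n5 7->8; result -5 (same value as before).
  n12: checked — values it read are unchanged (n9 unchanged); reused cached 5 without running.
  n14: runs — n3 7->8; result 5 (same value as before).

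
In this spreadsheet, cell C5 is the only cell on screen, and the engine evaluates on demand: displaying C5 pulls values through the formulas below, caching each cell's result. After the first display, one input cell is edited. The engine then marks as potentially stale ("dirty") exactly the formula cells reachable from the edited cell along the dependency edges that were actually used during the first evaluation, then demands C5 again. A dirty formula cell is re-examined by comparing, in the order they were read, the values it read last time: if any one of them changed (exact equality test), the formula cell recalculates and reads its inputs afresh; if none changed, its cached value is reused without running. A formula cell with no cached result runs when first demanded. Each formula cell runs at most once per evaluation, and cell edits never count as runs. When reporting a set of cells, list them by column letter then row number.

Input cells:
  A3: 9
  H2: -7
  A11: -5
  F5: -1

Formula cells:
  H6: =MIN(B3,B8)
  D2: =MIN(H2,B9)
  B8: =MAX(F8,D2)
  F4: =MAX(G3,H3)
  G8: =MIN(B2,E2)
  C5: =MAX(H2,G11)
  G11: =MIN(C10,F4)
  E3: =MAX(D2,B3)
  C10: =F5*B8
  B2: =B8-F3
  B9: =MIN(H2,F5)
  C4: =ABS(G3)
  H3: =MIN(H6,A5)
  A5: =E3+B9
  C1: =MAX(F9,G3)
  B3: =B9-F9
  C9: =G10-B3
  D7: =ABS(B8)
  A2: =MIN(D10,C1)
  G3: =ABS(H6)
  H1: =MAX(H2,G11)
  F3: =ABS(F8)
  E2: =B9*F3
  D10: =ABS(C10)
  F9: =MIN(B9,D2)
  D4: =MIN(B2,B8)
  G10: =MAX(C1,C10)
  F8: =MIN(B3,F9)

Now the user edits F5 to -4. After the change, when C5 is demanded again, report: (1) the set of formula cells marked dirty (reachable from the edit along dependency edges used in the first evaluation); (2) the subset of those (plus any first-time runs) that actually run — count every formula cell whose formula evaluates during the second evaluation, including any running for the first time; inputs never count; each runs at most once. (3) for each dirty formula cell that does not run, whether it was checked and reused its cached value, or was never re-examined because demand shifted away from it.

Dirty set: A5, B3, B8, B9, C5, C10, D2, E3, F4, F8, F9, G3, G11, H3, H6.
Run set: B9, C10, G11 (3 run).
Re-examined without running (cache reused): A5, B3, B8, C5, D2, E3, F4, F8, F9, G3, H3, H6.
The important point: at D2 every value read last time is unchanged, so the dirty flag clears without a run.

Initial pass — values computed on the first demand:
  B9 = MIN(-7, -1) = -7
  D2 = MIN(-7, -7) = -7
  F9 = MIN(-7, -7) = -7
  B3 = -7 - -7 = 0
  E3 = MAX(-7, 0) = 0
  A5 = 0 + -7 = -7
  F8 = MIN(0, -7) = -7
  B8 = MAX(-7, -7) = -7
  C10 = -1 * -7 = 7
  H6 = MIN(0, -7) = -7
  G3 = ABS(-7) = 7
  H3 = MIN(-7, -7) = -7
  F4 = MAX(7, -7) = 7
  G11 = MIN(7, 7) = 7
  C5 = MAX(-7, 7) = 7

Second demand — change propagation:
  B9: re-runs because F5 -1->-4; new result -7 (unchanged).
  D2: re-examined; everything it read last time is the same (H2 unchanged, B9 unchanged) — cache -7 kept, no run.
  F9: re-examined; everything it read last time is the same (B9 unchanged, D2 unchanged) — cache -7 kept, no run.
  B3: re-examined; everything it read last time is the same (B9 unchanged, F9 unchanged) — cache 0 kept, no run.
  E3: re-examined; everything it read last time is the same (D2 unchanged, B3 unchanged) — cache 0 kept, no run.
  A5: re-examined; everything it read last time is the same (E3 unchanged, B9 unchanged) — cache -7 kept, no run.
  F8: re-examined; everything it read last time is the same (B3 unchanged, F9 unchanged) — cache -7 kept, no run.
  B8: re-examined; everything it read last time is the same (F8 unchanged, D2 unchanged) — cache -7 kept, no run.
  C10: re-runs because F5 -1->-4; new result 28.
  H6: re-examined; everything it read last time is the same (B3 unchanged, B8 unchanged) — cache -7 kept, no run.
  G3: re-examined; everything it read last time is the same (H6 unchanged) — cache 7 kept, no run.
  H3: re-examined; everything it read last time is the same (H6 unchanged, A5 unchanged) — cache -7 kept, no run.
  F4: re-examined; everything it read last time is the same (G3 unchanged, H3 unchanged) — cache 7 kept, no run.
  G11: re-runs because C10 7->28; new result 7 (unchanged).
  C5: re-examined; everything it read last time is the same (H2 unchanged, G11 unchanged) — cache 7 kept, no run.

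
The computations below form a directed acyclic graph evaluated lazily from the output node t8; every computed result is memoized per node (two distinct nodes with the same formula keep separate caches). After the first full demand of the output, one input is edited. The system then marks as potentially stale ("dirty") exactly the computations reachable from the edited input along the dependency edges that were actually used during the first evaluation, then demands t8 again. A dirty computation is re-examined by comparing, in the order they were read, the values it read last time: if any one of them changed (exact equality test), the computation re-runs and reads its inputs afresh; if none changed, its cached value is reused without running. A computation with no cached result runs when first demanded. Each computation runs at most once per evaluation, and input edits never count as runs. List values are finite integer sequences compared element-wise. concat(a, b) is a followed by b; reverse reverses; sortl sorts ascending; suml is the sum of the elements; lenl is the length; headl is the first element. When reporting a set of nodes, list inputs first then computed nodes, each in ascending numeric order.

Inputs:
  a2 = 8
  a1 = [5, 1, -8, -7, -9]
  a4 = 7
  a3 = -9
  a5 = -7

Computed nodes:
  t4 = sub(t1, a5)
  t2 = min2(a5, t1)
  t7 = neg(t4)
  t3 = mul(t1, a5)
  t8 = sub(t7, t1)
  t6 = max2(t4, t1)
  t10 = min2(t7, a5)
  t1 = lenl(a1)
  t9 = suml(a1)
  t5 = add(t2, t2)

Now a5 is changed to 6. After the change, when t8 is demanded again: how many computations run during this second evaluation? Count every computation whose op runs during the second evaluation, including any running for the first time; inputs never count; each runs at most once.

3 computations run: t4, t7, t8.

First demand of the output computes:
  t1 = lenl([5, 1, -8, -7, -9]) = 5
  t4 = sub(5, -7) = 12
  t7 = neg(12) = -12
  t8 = sub(-12, 5) = -17

After the edit, cleaning proceeds:
  t4: a read changed (a5 -7->6) — executes, giving -1.
  t7: a read changed (t4 12->-1) — executes, giving 1.
  t8: a read changed (t7 -12->1) — executes, giving -4.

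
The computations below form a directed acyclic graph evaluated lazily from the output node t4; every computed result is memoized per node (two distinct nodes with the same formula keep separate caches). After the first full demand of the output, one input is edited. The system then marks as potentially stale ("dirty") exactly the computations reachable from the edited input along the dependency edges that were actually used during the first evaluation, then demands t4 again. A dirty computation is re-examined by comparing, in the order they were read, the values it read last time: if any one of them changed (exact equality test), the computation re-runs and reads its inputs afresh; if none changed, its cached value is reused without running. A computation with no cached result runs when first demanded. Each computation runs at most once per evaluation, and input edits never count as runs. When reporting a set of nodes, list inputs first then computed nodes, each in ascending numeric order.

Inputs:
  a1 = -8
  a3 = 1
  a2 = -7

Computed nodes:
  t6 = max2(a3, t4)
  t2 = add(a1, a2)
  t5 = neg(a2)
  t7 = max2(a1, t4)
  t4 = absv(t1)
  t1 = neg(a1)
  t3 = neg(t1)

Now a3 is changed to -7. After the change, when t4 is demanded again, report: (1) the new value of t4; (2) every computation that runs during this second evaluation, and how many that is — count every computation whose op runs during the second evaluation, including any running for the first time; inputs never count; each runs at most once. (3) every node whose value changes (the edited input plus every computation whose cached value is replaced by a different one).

First demand of the output computes:
  t1 = neg(-8) = 8
  t4 = absv(8) = 8

After the edit, cleaning proceeds:
  a3 only reaches undemanded nodes; the second demand re-runs nothing.

Note the shortcut — a3 feeds only undemanded nodes, so no recomputation happens.

Demanding t4 again yields 8.
0 computations run: none.
The nodes whose values change: a3.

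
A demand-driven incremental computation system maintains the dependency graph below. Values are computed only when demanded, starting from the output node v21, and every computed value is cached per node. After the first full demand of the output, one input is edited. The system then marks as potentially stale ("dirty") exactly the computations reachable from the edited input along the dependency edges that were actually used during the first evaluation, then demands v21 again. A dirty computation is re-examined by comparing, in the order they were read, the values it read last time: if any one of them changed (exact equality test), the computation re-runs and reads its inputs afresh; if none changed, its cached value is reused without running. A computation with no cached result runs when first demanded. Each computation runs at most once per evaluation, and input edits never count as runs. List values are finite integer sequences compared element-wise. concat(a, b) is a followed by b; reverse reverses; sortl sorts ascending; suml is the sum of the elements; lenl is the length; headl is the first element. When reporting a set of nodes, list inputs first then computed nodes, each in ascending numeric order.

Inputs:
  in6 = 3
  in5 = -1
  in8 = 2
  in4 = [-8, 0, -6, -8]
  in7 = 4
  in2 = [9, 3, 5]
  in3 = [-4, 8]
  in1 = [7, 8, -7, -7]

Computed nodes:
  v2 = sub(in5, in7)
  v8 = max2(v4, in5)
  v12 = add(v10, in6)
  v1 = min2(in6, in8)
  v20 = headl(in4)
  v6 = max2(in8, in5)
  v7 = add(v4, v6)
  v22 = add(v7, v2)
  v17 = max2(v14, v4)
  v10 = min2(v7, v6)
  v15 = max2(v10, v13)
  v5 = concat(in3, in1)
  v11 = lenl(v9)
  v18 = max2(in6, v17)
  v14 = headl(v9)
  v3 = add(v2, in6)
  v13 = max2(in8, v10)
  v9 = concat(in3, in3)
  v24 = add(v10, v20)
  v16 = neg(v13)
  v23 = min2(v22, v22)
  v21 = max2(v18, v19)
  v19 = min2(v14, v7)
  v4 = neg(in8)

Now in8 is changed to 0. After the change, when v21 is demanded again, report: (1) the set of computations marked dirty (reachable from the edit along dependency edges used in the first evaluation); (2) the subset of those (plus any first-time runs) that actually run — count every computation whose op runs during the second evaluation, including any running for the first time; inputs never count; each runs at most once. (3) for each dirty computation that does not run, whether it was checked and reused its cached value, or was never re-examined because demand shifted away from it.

Marked dirty: v4, v6, v7, v17, v18, v19, v21.
Computations that run: v4, v6, v7, v17, v18 — 5 in total.
Checked but reused from cache: v19, v21.
Key observation: the cutoff stops propagation at v19 — its inputs' values are unchanged, so it reuses its cache.

First evaluation (everything demanded from the output):
  v4 = neg(2) = -2
  v6 = max2(2, -1) = 2
  v7 = add(-2, 2) = 0
  v9 = concat([-4, 8], [-4, 8]) = [-4, 8, -4, 8]
  v14 = headl([-4, 8, -4, 8]) = -4
  v17 = max2(-4, -2) = -2
  v18 = max2(3, -2) = 3
  v19 = min2(-4, 0) = -4
  v21 = max2(3, -4) = 3

Propagation after the edit:
  v4: runs — in8 2->0; result 0.
  v6: runs — in8 2->0; result 0.
  v7: runs — v4 -2->0; v6 2->0; result 0 (same value as before).
  v17: runs — v4 -2->0; result 0.
  v18: runs — v17 -2->0; result 3 (same value as before).
  v19: checked — values it read are unchanged (v14 unchanged, v7 unchanged); reused cached -4 without running.
  v21: checked — values it read are unchanged (v18 unchanged, v19 unchanged); reused cached 3 without running.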